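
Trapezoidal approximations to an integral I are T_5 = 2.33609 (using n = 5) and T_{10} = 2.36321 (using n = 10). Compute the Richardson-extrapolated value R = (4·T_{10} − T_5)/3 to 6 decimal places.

2.372250

R = (4·T_{10} − T_5) / 3 = (4·2.36321 − 2.33609)/3 = (7.11675)/3 = 2.372250.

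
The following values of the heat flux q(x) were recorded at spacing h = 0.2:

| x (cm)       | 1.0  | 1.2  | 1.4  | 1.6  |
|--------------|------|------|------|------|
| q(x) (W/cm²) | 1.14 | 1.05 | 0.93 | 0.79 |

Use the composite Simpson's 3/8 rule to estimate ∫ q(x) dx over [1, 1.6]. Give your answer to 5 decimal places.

0.59025

h = 0.2, n = 3.
(3h/8)·[y₀ + 3y₁ + 3y₂ + y₃] = 0.075·(7.87) = 0.59025.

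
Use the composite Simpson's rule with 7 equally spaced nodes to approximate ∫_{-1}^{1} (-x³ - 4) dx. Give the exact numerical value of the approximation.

h = (1 − (-1))/6 = 0.333333.
Nodes x₀,…,x₆ = -1, -0.666667, -0.333333, 0, 0.333333, 0.666667, 1.
f(x) = -x³ - 4: f₀=-3, f₁=-3.703704, f₂=-3.962963, f₃=-4, f₄=-4.037037, f₅=-4.296296, f₆=-5.
(h/3)·[f₀ + 4f₁ + 2f₂ + 4f₃ + 2f₄ + 4f₅ + f₆] = 0.111111·(-72) = -8.

-8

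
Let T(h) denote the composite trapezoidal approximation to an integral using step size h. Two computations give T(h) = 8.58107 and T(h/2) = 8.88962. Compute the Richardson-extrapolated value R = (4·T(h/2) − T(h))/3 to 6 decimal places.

8.992470

R = (4·T(h/2) − T(h)) / 3 = (4·8.88962 − 8.58107)/3 = (26.97741)/3 = 8.992470.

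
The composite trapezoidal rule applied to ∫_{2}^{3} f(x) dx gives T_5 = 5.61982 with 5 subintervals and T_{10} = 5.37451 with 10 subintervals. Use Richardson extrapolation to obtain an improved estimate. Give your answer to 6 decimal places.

R = (4·T_{10} − T_5) / 3 = (4·5.37451 − 5.61982)/3 = (15.87822)/3 = 5.292740.

5.292740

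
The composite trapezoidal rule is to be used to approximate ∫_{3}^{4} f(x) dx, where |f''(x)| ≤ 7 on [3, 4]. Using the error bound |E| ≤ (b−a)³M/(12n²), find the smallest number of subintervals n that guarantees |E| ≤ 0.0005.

35

Need 7/(12n²) ≤ 0.0005.
n² ≥ 7/(12·0.0005) = 1166.67 ⇒ n ≥ 34.1565, so the smallest n is 35.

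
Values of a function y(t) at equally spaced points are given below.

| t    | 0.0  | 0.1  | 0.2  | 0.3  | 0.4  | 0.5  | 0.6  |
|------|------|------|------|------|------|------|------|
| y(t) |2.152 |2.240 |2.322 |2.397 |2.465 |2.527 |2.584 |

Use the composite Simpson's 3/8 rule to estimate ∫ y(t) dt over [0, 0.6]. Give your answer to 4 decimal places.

h = 0.1, n = 6.
(3h/8)·[y₀ + 3y₁ + 3y₂ + 2y₃ + 3y₄ + 3y₅ + y₆] = 0.0375·(38.192) = 1.4322.

1.4322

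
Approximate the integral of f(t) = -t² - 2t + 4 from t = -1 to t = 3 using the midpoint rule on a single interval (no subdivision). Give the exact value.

M = (b−a)·f(1) = 4·(1) = 4.

4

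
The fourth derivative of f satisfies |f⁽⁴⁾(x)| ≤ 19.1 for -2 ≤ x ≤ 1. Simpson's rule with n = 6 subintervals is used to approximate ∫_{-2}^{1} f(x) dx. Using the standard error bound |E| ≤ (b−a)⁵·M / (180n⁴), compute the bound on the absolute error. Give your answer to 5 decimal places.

0.01990

|E| ≤ (3)⁵·19.1 / (180·6⁴) = 4641.3/233280 = 0.01990.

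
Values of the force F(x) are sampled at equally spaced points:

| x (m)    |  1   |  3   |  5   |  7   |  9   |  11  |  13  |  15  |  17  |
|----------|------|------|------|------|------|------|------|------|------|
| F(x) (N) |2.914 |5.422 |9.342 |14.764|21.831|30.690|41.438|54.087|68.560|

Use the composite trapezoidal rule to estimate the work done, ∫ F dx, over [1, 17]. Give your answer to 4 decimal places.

426.6220

h = 2, n = 8.
(h/2)·[y₀ + 2y₁ + 2y₂ + 2y₃ + 2y₄ + 2y₅ + 2y₆ + 2y₇ + y₈] = 1·(426.622) = 426.6220.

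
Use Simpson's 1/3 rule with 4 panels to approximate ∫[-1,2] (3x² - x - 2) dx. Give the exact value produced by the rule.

1.5

h = (2 − (-1))/4 = 0.75.
Nodes x₀,…,x₄ = -1, -0.25, 0.5, 1.25, 2.
f(x) = 3x² - x - 2: f₀=2, f₁=-1.5625, f₂=-1.75, f₃=1.4375, f₄=8.
(h/3)·[f₀ + 4f₁ + 2f₂ + 4f₃ + f₄] = 0.25·(6) = 1.5.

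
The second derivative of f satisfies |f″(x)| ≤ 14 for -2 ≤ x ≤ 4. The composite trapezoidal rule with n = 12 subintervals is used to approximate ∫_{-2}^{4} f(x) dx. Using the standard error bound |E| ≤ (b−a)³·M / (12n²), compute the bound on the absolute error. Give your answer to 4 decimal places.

1.7500

|E| ≤ (6)³·14 / (12·12²) = 3024/1728 = 1.7500.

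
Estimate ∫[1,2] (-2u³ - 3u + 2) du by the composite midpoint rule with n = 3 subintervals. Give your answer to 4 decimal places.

-9.9167

h = (2 − 1)/3 = 0.333333.
Midpoints m₁,…,m₃ = 1.166667, 1.5, 1.833333.
f(m₁)=-4.675926, f(m₂)=-9.25, f(m₃)=-15.824074.
h·[f(m₁) + f(m₂) + f(m₃)] = 0.333333·(-29.75) = -9.9167.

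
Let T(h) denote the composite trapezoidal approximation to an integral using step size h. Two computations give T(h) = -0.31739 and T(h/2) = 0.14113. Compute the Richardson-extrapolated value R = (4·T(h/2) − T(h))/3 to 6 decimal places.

R = (4·T(h/2) − T(h)) / 3 = (4·0.14113 − (-0.31739))/3 = (0.88191)/3 = 0.293970.

0.293970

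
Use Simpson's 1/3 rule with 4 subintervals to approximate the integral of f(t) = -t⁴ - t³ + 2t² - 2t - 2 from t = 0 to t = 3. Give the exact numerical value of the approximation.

-65.9765625

h = (3 − 0)/4 = 0.75.
Nodes t₀,…,t₄ = 0, 0.75, 1.5, 2.25, 3.
f(t) = -t⁴ - t³ + 2t² - 2t - 2: f₀=-2, f₁=-3.11328125, f₂=-8.9375, f₃=-33.39453125, f₄=-98.
(h/3)·[f₀ + 4f₁ + 2f₂ + 4f₃ + f₄] = 0.25·(-263.90625) = -65.9765625.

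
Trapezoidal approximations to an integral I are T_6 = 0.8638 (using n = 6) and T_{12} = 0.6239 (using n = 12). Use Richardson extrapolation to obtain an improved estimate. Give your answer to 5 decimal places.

0.54393

R = (4·T_{12} − T_6) / 3 = (4·0.6239 − 0.8638)/3 = (1.6318)/3 = 0.54393.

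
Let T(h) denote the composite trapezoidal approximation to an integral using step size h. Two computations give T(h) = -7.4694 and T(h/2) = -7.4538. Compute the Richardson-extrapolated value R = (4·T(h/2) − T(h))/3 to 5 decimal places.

-7.44860

R = (4·T(h/2) − T(h)) / 3 = (4·(-7.4538) − (-7.4694))/3 = (-22.3458)/3 = -7.44860.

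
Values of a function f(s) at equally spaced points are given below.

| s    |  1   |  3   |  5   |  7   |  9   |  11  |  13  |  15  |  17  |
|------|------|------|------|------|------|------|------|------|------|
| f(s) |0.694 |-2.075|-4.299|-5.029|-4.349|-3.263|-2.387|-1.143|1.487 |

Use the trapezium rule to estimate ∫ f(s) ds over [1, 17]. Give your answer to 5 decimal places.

-42.90900

h = 2, n = 8.
(h/2)·[y₀ + 2y₁ + 2y₂ + 2y₃ + 2y₄ + 2y₅ + 2y₆ + 2y₇ + y₈] = 1·(-42.909) = -42.90900.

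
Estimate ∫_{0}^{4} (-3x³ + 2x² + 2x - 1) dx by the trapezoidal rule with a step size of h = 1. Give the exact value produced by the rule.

-148

h = (4 − 0)/4 = 1.
Nodes x₀,…,x₄ = 0, 1, 2, 3, 4.
f(x) = -3x³ + 2x² + 2x - 1: f₀=-1, f₁=0, f₂=-13, f₃=-58, f₄=-153.
(h/2)·[f₀ + 2f₁ + 2f₂ + 2f₃ + f₄] = 0.5·(-296) = -148.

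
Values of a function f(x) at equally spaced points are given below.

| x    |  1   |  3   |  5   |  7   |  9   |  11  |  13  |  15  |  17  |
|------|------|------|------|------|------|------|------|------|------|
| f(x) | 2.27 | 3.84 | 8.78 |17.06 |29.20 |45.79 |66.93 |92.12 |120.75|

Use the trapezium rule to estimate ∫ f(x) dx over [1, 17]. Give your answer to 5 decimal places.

h = 2, n = 8.
(h/2)·[y₀ + 2y₁ + 2y₂ + 2y₃ + 2y₄ + 2y₅ + 2y₆ + 2y₇ + y₈] = 1·(650.46) = 650.46000.

650.46000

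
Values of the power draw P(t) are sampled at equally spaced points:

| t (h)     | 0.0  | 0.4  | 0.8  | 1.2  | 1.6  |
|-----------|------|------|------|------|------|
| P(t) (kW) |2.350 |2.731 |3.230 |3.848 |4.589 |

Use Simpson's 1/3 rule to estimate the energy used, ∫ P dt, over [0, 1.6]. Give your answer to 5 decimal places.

h = 0.4, n = 4.
(h/3)·[y₀ + 4y₁ + 2y₂ + 4y₃ + y₄] = 0.133333·(39.715) = 5.29533.

5.29533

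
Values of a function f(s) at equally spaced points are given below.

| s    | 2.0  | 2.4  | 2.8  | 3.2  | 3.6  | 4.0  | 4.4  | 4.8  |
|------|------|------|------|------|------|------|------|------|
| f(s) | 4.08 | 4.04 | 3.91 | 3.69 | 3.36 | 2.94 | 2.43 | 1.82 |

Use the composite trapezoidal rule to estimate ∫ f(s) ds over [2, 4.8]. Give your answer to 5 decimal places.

9.32800

h = 0.4, n = 7.
(h/2)·[y₀ + 2y₁ + 2y₂ + 2y₃ + 2y₄ + 2y₅ + 2y₆ + y₇] = 0.2·(46.64) = 9.32800.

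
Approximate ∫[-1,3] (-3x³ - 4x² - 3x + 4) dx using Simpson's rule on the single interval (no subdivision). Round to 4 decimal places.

-93.3333

S = (b−a)/6 · [f(-1) + 4f(1) + f(3)] = 0.666667·[6 + 4·(-6) + (-122)] = -93.3333.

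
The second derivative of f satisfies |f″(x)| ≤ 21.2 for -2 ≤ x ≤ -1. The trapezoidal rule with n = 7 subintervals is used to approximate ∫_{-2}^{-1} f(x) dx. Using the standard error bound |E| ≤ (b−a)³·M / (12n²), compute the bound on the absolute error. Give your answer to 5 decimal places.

0.03605

|E| ≤ (1)³·21.2 / (12·7²) = 21.2/588 = 0.03605.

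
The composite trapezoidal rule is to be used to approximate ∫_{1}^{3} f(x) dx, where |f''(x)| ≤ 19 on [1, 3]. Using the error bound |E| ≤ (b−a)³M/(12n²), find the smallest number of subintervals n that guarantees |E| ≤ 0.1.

12

Need 152/(12n²) ≤ 0.1.
n² ≥ 152/(12·0.1) = 126.667 ⇒ n ≥ 11.2546, so the smallest n is 12.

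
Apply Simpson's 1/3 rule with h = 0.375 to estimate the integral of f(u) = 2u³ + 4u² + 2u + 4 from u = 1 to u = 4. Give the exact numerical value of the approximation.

238.5

h = (4 − 1)/8 = 0.375.
Nodes u₀,…,u₈ = 1, 1.375, 1.75, 2.125, 2.5, 2.875, 3.25, 3.625, 4.
f(u) = 2u³ + 4u² + 2u + 4: f₀=12, f₁=19.51171875, f₂=30.46875, f₃=45.50390625, f₄=65.25, f₅=90.33984375, f₆=121.40625, f₇=159.08203125, f₈=204.
(h/3)·[f₀ + 4f₁ + 2f₂ + 4f₃ + 2f₄ + 4f₅ + 2f₆ + 4f₇ + f₈] = 0.125·(1908) = 238.5.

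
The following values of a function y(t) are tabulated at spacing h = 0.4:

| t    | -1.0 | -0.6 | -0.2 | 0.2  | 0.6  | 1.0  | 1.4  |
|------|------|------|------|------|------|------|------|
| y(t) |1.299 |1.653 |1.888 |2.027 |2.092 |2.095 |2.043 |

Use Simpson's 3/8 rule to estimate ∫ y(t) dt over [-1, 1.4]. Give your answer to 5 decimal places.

h = 0.4, n = 6.
(3h/8)·[y₀ + 3y₁ + 3y₂ + 2y₃ + 3y₄ + 3y₅ + y₆] = 0.15·(30.580) = 4.58700.

4.58700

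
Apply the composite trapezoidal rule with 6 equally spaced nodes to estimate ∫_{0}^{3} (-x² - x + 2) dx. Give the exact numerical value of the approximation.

-7.68

h = (3 − 0)/5 = 0.6.
Nodes x₀,…,x₅ = 0, 0.6, 1.2, 1.8, 2.4, 3.
f(x) = -x² - x + 2: f₀=2, f₁=1.04, f₂=-0.64, f₃=-3.04, f₄=-6.16, f₅=-10.
(h/2)·[f₀ + 2f₁ + 2f₂ + 2f₃ + 2f₄ + f₅] = 0.3·(-25.6) = -7.68.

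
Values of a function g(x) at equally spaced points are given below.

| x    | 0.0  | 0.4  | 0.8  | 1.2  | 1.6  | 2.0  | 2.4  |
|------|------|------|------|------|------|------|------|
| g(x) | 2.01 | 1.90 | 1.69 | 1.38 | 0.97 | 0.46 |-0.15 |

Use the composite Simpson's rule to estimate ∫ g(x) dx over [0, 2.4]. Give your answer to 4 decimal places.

h = 0.4, n = 6.
(h/3)·[y₀ + 4y₁ + 2y₂ + 4y₃ + 2y₄ + 4y₅ + y₆] = 0.133333·(22.14) = 2.9520.

2.9520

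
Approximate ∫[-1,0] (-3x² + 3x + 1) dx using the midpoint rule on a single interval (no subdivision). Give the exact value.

-1.25

M = (b−a)·f(-0.5) = 1·(-1.25) = -1.25.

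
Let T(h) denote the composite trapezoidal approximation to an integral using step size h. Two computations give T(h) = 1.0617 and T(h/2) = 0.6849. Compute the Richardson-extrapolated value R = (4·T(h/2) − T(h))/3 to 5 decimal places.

R = (4·T(h/2) − T(h)) / 3 = (4·0.6849 − 1.0617)/3 = (1.6779)/3 = 0.55930.

0.55930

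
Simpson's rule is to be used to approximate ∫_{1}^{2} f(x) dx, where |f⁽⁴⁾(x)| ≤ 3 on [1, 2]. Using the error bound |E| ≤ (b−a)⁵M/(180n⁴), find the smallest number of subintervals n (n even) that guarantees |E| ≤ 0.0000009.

12

Need 3/(180n⁴) ≤ 0.0000009.
n⁴ ≥ 3/(180·0.0000009) = 18518.5 ⇒ n ≥ 11.6655, so the smallest even n is 12. (n must be even for Simpson's rule.)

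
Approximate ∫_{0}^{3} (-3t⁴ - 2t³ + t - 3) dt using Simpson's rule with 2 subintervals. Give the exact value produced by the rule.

h = (3 − 0)/2 = 1.5.
Nodes t₀,…,t₂ = 0, 1.5, 3.
f(t) = -3t⁴ - 2t³ + t - 3: f₀=-3, f₁=-23.4375, f₂=-297.
(h/3)·[f₀ + 4f₁ + f₂] = 0.5·(-393.75) = -196.875.

-196.875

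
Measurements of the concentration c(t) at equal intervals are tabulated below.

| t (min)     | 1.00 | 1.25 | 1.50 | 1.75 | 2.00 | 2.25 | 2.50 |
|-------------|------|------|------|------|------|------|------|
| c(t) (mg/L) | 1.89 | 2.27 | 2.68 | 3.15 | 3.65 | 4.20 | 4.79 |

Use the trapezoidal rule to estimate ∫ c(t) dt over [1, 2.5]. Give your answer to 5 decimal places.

4.82250

h = 0.25, n = 6.
(h/2)·[y₀ + 2y₁ + 2y₂ + 2y₃ + 2y₄ + 2y₅ + y₆] = 0.125·(38.58) = 4.82250.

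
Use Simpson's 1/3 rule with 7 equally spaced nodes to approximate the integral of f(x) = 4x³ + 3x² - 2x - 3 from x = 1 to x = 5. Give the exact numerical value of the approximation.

712

h = (5 − 1)/6 = 0.666667.
Nodes x₀,…,x₆ = 1, 1.666667, 2.333333, 3, 3.666667, 4.333333, 5.
f(x) = 4x³ + 3x² - 2x - 3: f₀=2, f₁=20.518519, f₂=59.481481, f₃=126, f₄=227.185185, f₅=370.148148, f₆=562.
(h/3)·[f₀ + 4f₁ + 2f₂ + 4f₃ + 2f₄ + 4f₅ + f₆] = 0.222222·(3204) = 712.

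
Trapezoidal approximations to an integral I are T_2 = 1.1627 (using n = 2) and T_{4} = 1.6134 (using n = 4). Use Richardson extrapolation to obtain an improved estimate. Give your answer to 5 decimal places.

1.76363

R = (4·T_{4} − T_2) / 3 = (4·1.6134 − 1.1627)/3 = (5.2909)/3 = 1.76363.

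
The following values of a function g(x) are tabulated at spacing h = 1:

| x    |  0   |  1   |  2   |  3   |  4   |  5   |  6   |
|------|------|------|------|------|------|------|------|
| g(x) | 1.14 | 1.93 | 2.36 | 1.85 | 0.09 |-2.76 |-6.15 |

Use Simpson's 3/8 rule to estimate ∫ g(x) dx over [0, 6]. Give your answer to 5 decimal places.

1.33125

h = 1, n = 6.
(3h/8)·[y₀ + 3y₁ + 3y₂ + 2y₃ + 3y₄ + 3y₅ + y₆] = 0.375·(3.55) = 1.33125.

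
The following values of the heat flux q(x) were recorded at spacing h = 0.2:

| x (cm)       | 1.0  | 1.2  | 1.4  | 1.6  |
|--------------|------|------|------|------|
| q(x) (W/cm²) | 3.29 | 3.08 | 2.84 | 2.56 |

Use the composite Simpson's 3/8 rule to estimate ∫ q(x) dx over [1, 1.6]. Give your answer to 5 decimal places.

1.77075

h = 0.2, n = 3.
(3h/8)·[y₀ + 3y₁ + 3y₂ + y₃] = 0.075·(23.61) = 1.77075.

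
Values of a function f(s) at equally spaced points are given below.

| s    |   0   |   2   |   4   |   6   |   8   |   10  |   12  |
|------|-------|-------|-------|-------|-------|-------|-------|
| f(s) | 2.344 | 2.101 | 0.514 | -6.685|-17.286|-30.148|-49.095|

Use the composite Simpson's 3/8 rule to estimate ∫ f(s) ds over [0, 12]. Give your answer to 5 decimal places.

-145.93350

h = 2, n = 6.
(3h/8)·[y₀ + 3y₁ + 3y₂ + 2y₃ + 3y₄ + 3y₅ + y₆] = 0.75·(-194.578) = -145.93350.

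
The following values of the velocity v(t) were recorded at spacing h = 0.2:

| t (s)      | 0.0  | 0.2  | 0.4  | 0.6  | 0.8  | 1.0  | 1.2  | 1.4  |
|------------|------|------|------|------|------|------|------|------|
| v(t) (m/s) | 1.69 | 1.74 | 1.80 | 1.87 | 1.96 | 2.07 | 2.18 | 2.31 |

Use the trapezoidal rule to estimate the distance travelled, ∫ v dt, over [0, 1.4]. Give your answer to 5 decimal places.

h = 0.2, n = 7.
(h/2)·[y₀ + 2y₁ + 2y₂ + 2y₃ + 2y₄ + 2y₅ + 2y₆ + y₇] = 0.1·(27.24) = 2.72400.

2.72400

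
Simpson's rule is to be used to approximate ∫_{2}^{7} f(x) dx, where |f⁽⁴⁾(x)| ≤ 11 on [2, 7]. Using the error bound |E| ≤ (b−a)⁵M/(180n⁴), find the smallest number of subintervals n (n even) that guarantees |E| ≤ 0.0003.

Need 34375/(180n⁴) ≤ 0.0003.
n⁴ ≥ 34375/(180·0.0003) = 636574 ⇒ n ≥ 28.2463, so the smallest even n is 30. (n must be even for Simpson's rule.)

30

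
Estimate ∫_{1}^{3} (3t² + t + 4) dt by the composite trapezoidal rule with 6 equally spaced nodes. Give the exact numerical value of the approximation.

h = (3 − 1)/5 = 0.4.
Nodes t₀,…,t₅ = 1, 1.4, 1.8, 2.2, 2.6, 3.
f(t) = 3t² + t + 4: f₀=8, f₁=11.28, f₂=15.52, f₃=20.72, f₄=26.88, f₅=34.
(h/2)·[f₀ + 2f₁ + 2f₂ + 2f₃ + 2f₄ + f₅] = 0.2·(190.8) = 38.16.

38.16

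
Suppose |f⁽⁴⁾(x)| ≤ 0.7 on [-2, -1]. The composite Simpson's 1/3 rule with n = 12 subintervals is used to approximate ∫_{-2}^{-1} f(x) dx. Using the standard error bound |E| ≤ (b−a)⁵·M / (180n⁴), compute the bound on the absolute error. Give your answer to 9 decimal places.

0.000000188

|E| ≤ (1)⁵·0.7 / (180·12⁴) = 0.7/3732480 = 0.000000188.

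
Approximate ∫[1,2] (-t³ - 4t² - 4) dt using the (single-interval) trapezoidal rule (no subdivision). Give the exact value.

T = (b−a)/2 · [f(1) + f(2)] = 0.5·[(-9) + (-28)] = -18.5.

-18.5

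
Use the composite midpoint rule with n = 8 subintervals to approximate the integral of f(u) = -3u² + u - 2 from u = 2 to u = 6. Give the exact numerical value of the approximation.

h = (6 − 2)/8 = 0.5.
Midpoints m₁,…,m₈ = 2.25, 2.75, 3.25, 3.75, 4.25, 4.75, 5.25, 5.75.
f(m₁)=-14.9375, f(m₂)=-21.9375, f(m₃)=-30.4375, f(m₄)=-40.4375, f(m₅)=-51.9375, f(m₆)=-64.9375, f(m₇)=-79.4375, f(m₈)=-95.4375.
h·[f(m₁) + f(m₂) + f(m₃) + f(m₄) + f(m₅) + f(m₆) + f(m₇) + f(m₈)] = 0.5·(-399.5) = -199.75.

-199.75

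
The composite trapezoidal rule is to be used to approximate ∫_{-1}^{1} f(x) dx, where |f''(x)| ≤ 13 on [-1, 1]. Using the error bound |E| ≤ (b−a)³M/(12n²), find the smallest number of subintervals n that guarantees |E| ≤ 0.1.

10

Need 104/(12n²) ≤ 0.1.
n² ≥ 104/(12·0.1) = 86.6667 ⇒ n ≥ 9.3095, so the smallest n is 10.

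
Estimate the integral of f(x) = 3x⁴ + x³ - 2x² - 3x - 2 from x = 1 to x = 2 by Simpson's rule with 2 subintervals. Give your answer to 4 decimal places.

11.2083

h = (2 − 1)/2 = 0.5.
Nodes x₀,…,x₂ = 1, 1.5, 2.
f(x) = 3x⁴ + x³ - 2x² - 3x - 2: f₀=-3, f₁=7.5625, f₂=40.
(h/3)·[f₀ + 4f₁ + f₂] = 0.166667·(67.25) = 11.2083.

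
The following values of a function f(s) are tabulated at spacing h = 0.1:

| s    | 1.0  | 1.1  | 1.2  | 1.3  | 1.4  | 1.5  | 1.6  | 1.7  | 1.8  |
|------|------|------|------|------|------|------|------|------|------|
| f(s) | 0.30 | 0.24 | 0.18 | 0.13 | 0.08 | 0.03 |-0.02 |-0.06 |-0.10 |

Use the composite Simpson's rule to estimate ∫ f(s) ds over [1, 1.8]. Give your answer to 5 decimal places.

0.06800

h = 0.1, n = 8.
(h/3)·[y₀ + 4y₁ + 2y₂ + 4y₃ + 2y₄ + 4y₅ + 2y₆ + 4y₇ + y₈] = 0.033333·(2.04) = 0.06800.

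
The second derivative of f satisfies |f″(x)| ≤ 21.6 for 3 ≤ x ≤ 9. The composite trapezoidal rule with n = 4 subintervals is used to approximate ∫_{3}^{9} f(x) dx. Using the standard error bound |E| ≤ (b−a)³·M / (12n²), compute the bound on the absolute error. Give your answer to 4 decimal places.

24.3000

|E| ≤ (6)³·21.6 / (12·4²) = 4665.6/192 = 24.3000.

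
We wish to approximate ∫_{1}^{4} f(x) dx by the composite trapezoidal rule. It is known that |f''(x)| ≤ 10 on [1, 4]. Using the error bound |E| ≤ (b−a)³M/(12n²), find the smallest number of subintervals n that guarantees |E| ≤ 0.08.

17

Need 270/(12n²) ≤ 0.08.
n² ≥ 270/(12·0.08) = 281.25 ⇒ n ≥ 16.7705, so the smallest n is 17.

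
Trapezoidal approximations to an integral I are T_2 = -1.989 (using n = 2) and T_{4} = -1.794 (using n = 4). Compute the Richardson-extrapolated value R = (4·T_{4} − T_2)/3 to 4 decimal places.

-1.7290

R = (4·T_{4} − T_2) / 3 = (4·(-1.794) − (-1.989))/3 = (-5.187)/3 = -1.7290.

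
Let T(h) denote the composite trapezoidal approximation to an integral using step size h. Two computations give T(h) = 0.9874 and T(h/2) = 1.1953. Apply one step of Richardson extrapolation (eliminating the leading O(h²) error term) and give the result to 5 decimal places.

R = (4·T(h/2) − T(h)) / 3 = (4·1.1953 − 0.9874)/3 = (3.7938)/3 = 1.26460.

1.26460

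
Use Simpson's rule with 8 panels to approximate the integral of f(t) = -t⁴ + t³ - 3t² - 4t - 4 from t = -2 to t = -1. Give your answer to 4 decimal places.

-14.9500

h = (-1 − (-2))/8 = 0.125.
Nodes t₀,…,t₈ = -2, -1.875, -1.75, -1.625, -1.5, -1.375, -1.25, -1.125, -1.
f(t) = -t⁴ + t³ - 3t² - 4t - 4: f₀=-32, f₁=-25.998291015625, f₂=-20.92578125, f₃=-16.685791015625, f₄=-13.1875, f₅=-10.345947265625, f₆=-8.08203125, f₇=-6.322509765625, f₈=-5.
(h/3)·[f₀ + 4f₁ + 2f₂ + 4f₃ + 2f₄ + 4f₅ + 2f₆ + 4f₇ + f₈] = 0.041667·(-358.80078125) = -14.9500.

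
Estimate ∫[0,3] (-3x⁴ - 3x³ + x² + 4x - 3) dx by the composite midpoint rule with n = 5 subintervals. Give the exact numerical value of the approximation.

h = (3 − 0)/5 = 0.6.
Midpoints m₁,…,m₅ = 0.3, 0.9, 1.5, 2.1, 2.7.
f(m₁)=-1.8153, f(m₂)=-2.7453, f(m₃)=-20.0625, f(m₄)=-76.3173, f(m₅)=-203.3913.
h·[f(m₁) + f(m₂) + f(m₃) + f(m₄) + f(m₅)] = 0.6·(-304.3317) = -182.59902.

-182.59902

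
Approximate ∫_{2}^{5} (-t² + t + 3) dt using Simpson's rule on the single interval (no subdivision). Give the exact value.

-19.5

S = (b−a)/6 · [f(2) + 4f(3.5) + f(5)] = 0.5·[1 + 4·(-5.75) + (-17)] = -19.5.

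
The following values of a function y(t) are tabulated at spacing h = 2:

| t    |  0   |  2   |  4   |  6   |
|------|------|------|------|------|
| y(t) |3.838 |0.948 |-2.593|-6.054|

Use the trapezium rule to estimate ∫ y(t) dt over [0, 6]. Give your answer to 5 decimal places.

-5.50600

h = 2, n = 3.
(h/2)·[y₀ + 2y₁ + 2y₂ + y₃] = 1·(-5.506) = -5.50600.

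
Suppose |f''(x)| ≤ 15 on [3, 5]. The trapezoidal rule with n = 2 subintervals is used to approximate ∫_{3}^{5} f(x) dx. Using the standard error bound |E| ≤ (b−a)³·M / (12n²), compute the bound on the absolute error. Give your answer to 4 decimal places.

|E| ≤ (2)³·15 / (12·2²) = 120/48 = 2.5000.

2.5000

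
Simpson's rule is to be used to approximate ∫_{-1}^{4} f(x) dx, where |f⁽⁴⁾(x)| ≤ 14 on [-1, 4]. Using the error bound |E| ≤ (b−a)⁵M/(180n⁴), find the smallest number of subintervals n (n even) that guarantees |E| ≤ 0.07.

Need 43750/(180n⁴) ≤ 0.07.
n⁴ ≥ 43750/(180·0.07) = 3472.22 ⇒ n ≥ 7.6763, so the smallest even n is 8. (n must be even for Simpson's rule.)

8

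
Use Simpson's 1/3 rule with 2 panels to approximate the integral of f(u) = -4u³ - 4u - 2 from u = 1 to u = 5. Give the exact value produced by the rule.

h = (5 − 1)/2 = 2.
Nodes u₀,…,u₂ = 1, 3, 5.
f(u) = -4u³ - 4u - 2: f₀=-10, f₁=-122, f₂=-522.
(h/3)·[f₀ + 4f₁ + f₂] = 0.666667·(-1020) = -680.

-680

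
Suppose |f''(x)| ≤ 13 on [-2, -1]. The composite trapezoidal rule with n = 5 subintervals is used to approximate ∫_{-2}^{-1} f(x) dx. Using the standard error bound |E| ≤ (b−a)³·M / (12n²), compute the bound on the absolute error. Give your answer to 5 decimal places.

0.04333

|E| ≤ (1)³·13 / (12·5²) = 13/300 = 0.04333.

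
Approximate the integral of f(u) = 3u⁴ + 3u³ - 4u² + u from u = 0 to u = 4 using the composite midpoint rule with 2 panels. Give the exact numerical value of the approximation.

h = (4 − 0)/2 = 2.
Midpoints m₁,…,m₂ = 1, 3.
f(m₁)=3, f(m₂)=291.
h·[f(m₁) + f(m₂)] = 2·(294) = 588.

588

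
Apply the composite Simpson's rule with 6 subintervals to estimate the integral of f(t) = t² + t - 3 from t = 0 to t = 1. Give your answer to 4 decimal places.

-2.1667

h = (1 − 0)/6 = 0.166667.
Nodes t₀,…,t₆ = 0, 0.166667, 0.333333, 0.5, 0.666667, 0.833333, 1.
f(t) = t² + t - 3: f₀=-3, f₁=-2.805556, f₂=-2.555556, f₃=-2.25, f₄=-1.888889, f₅=-1.472222, f₆=-1.
(h/3)·[f₀ + 4f₁ + 2f₂ + 4f₃ + 2f₄ + 4f₅ + f₆] = 0.055556·(-39) = -2.1667.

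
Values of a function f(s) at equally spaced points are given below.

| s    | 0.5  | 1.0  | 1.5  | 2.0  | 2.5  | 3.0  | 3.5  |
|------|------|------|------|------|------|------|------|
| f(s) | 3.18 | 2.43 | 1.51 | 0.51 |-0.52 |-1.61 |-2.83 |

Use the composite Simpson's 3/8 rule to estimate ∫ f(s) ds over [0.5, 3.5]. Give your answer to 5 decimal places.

1.27500

h = 0.5, n = 6.
(3h/8)·[y₀ + 3y₁ + 3y₂ + 2y₃ + 3y₄ + 3y₅ + y₆] = 0.1875·(6.80) = 1.27500.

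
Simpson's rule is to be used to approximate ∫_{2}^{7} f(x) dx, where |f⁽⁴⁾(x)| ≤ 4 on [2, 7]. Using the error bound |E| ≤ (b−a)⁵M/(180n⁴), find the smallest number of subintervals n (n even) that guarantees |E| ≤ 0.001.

18

Need 12500/(180n⁴) ≤ 0.001.
n⁴ ≥ 12500/(180·0.001) = 69444.4 ⇒ n ≥ 16.2334, so the smallest even n is 18. (n must be even for Simpson's rule.)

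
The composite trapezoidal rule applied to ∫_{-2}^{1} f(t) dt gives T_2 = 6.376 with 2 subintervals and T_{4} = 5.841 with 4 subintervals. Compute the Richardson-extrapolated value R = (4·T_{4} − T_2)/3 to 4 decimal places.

R = (4·T_{4} − T_2) / 3 = (4·5.841 − 6.376)/3 = (16.988)/3 = 5.6627.

5.6627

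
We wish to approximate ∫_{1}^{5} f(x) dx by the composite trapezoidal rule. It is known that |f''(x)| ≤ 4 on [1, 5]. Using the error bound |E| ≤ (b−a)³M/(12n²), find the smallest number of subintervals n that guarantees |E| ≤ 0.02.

33

Need 256/(12n²) ≤ 0.02.
n² ≥ 256/(12·0.02) = 1066.67 ⇒ n ≥ 32.6599, so the smallest n is 33.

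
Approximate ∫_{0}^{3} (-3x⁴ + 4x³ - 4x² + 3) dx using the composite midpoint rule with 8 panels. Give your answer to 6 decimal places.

-90.398941

h = (3 − 0)/8 = 0.375.
Midpoints m₁,…,m₈ = 0.1875, 0.5625, 0.9375, 1.3125, 1.6875, 2.0625, 2.4375, 2.8125.
f(m₁)=2.8820343017578125, f(m₂)=2.1459503173828125, f(m₃)=0.4628448486328125, f(m₄)=-3.7493133544921875, f(m₅)=-13.4963836669921875, f(m₆)=-33.2080535888671875, f(m₇)=-68.7378387451171875, f(m₈)=-127.3630828857421875.
h·[f(m₁) + f(m₂) + f(m₃) + f(m₄) + f(m₅) + f(m₆) + f(m₇) + f(m₈)] = 0.375·(-241.0638427734375) = -90.398941.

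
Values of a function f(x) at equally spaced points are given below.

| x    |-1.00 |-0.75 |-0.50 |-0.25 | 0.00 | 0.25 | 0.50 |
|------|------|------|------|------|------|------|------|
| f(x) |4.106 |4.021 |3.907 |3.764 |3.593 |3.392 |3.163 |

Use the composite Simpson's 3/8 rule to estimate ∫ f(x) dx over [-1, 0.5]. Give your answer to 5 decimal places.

h = 0.25, n = 6.
(3h/8)·[y₀ + 3y₁ + 3y₂ + 2y₃ + 3y₄ + 3y₅ + y₆] = 0.09375·(59.536) = 5.58150.

5.58150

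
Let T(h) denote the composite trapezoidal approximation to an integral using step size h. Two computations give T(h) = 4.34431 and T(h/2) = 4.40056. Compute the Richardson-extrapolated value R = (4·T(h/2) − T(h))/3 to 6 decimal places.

4.419310

R = (4·T(h/2) − T(h)) / 3 = (4·4.40056 − 4.34431)/3 = (13.25793)/3 = 4.419310.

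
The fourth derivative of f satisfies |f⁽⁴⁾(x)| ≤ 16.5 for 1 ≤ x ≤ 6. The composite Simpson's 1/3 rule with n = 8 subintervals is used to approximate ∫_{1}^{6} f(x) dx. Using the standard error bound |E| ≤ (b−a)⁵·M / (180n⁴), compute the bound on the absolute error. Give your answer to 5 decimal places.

|E| ≤ (5)⁵·16.5 / (180·8⁴) = 51562.5/737280 = 0.06994.

0.06994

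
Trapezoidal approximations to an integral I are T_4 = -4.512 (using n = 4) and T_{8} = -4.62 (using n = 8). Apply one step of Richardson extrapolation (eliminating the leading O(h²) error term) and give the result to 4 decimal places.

-4.6560

R = (4·T_{8} − T_4) / 3 = (4·(-4.62) − (-4.512))/3 = (-13.968)/3 = -4.6560.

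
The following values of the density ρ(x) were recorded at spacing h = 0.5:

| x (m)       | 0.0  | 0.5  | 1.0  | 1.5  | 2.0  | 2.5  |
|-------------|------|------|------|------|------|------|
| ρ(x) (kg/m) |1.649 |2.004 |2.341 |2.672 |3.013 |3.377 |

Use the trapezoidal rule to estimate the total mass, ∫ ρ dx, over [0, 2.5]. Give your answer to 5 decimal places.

h = 0.5, n = 5.
(h/2)·[y₀ + 2y₁ + 2y₂ + 2y₃ + 2y₄ + y₅] = 0.25·(25.086) = 6.27150.

6.27150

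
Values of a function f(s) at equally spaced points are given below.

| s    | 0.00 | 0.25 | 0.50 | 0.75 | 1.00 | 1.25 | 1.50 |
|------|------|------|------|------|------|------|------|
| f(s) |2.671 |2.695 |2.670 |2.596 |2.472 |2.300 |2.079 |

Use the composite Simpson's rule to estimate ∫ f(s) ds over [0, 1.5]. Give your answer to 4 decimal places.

3.7832

h = 0.25, n = 6.
(h/3)·[y₀ + 4y₁ + 2y₂ + 4y₃ + 2y₄ + 4y₅ + y₆] = 0.083333·(45.398) = 3.7832.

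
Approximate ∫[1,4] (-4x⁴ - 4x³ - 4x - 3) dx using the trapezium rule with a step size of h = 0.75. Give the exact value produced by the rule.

-1167.9609375

h = (4 − 1)/4 = 0.75.
Nodes x₀,…,x₄ = 1, 1.75, 2.5, 3.25, 4.
f(x) = -4x⁴ - 4x³ - 4x - 3: f₀=-15, f₁=-68.953125, f₂=-231.75, f₃=-599.578125, f₄=-1299.
(h/2)·[f₀ + 2f₁ + 2f₂ + 2f₃ + f₄] = 0.375·(-3114.5625) = -1167.9609375.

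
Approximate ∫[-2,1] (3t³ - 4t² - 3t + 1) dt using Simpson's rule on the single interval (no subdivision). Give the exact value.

S = (b−a)/6 · [f(-2) + 4f(-0.5) + f(1)] = 0.5·[(-33) + 4·1.125 + (-3)] = -15.75.

-15.75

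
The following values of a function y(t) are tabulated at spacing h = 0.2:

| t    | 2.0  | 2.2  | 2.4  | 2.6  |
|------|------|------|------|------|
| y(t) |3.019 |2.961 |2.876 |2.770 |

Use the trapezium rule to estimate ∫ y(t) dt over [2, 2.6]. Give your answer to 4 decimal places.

h = 0.2, n = 3.
(h/2)·[y₀ + 2y₁ + 2y₂ + y₃] = 0.1·(17.463) = 1.7463.

1.7463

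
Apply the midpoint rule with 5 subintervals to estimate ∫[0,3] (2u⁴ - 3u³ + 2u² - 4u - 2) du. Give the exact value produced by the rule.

h = (3 − 0)/5 = 0.6.
Midpoints m₁,…,m₅ = 0.3, 0.9, 1.5, 2.1, 2.7.
f(m₁)=-3.0848, f(m₂)=-4.8548, f(m₃)=-3.5, f(m₄)=9.5332, f(m₅)=49.0192.
h·[f(m₁) + f(m₂) + f(m₃) + f(m₄) + f(m₅)] = 0.6·(47.1128) = 28.26768.

28.26768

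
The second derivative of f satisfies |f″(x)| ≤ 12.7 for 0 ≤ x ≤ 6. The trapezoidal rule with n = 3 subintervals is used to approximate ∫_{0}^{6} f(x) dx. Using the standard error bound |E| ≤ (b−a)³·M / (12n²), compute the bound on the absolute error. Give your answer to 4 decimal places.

|E| ≤ (6)³·12.7 / (12·3²) = 2743.2/108 = 25.4000.

25.4000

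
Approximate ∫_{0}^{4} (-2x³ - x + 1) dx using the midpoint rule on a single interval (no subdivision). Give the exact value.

-68

M = (b−a)·f(2) = 4·(-17) = -68.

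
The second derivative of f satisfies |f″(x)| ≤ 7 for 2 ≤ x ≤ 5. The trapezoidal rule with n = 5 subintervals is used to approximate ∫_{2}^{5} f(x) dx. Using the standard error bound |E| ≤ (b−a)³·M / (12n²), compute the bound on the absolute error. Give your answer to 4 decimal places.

|E| ≤ (3)³·7 / (12·5²) = 189/300 = 0.6300.

0.6300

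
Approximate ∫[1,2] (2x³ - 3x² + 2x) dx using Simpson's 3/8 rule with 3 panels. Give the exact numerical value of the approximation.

h = (2 − 1)/3 = 0.333333.
Nodes x₀,…,x₃ = 1, 1.333333, 1.666667, 2.
f(x) = 2x³ - 3x² + 2x: f₀=1, f₁=2.074074, f₂=4.259259, f₃=8.
(3h/8)·[f₀ + 3f₁ + 3f₂ + f₃] = 0.125·(28) = 3.5.

3.5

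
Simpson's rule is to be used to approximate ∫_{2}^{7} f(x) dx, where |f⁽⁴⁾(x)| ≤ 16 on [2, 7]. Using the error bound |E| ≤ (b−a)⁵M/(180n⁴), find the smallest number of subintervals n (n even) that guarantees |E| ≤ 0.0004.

30

Need 50000/(180n⁴) ≤ 0.0004.
n⁴ ≥ 50000/(180·0.0004) = 694444 ⇒ n ≥ 28.8675, so the smallest even n is 30. (n must be even for Simpson's rule.)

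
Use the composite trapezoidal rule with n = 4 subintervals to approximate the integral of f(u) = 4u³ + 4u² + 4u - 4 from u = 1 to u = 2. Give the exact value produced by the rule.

26.5625

h = (2 − 1)/4 = 0.25.
Nodes u₀,…,u₄ = 1, 1.25, 1.5, 1.75, 2.
f(u) = 4u³ + 4u² + 4u - 4: f₀=8, f₁=15.0625, f₂=24.5, f₃=36.6875, f₄=52.
(h/2)·[f₀ + 2f₁ + 2f₂ + 2f₃ + f₄] = 0.125·(212.5) = 26.5625.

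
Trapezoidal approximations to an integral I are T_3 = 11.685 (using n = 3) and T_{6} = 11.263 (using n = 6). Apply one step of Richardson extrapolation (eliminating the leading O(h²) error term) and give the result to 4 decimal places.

R = (4·T_{6} − T_3) / 3 = (4·11.263 − 11.685)/3 = (33.367)/3 = 11.1223.

11.1223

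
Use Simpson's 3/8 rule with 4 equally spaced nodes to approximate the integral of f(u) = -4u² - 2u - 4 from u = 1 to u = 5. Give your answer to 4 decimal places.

h = (5 − 1)/3 = 1.333333.
Nodes u₀,…,u₃ = 1, 2.333333, 3.666667, 5.
f(u) = -4u² - 2u - 4: f₀=-10, f₁=-30.444444, f₂=-65.111111, f₃=-114.
(3h/8)·[f₀ + 3f₁ + 3f₂ + f₃] = 0.5·(-410.666667) = -205.3333.

-205.3333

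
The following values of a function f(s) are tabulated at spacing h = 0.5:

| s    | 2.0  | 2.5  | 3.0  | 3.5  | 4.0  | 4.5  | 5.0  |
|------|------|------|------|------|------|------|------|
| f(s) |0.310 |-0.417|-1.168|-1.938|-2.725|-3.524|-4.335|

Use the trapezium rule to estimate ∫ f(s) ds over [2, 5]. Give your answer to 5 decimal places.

-5.89225

h = 0.5, n = 6.
(h/2)·[y₀ + 2y₁ + 2y₂ + 2y₃ + 2y₄ + 2y₅ + y₆] = 0.25·(-23.569) = -5.89225.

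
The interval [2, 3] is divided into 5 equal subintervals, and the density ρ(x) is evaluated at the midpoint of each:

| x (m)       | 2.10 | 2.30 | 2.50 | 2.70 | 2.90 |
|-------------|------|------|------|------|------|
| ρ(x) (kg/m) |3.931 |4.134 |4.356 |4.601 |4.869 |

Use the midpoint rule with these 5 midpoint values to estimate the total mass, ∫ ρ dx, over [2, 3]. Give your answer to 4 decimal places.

4.3782

h = 0.2, n = 5.
h·[y(m₁) + y(m₂) + y(m₃) + y(m₄) + y(m₅)] = 0.2·(21.891) = 4.3782.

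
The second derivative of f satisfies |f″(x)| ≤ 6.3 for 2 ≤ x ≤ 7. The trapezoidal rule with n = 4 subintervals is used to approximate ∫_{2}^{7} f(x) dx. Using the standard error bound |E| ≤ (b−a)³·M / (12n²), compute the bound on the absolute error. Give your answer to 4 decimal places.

|E| ≤ (5)³·6.3 / (12·4²) = 787.5/192 = 4.1016.

4.1016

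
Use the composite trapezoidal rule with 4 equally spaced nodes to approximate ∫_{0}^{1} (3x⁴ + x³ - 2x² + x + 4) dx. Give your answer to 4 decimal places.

4.7840

h = (1 − 0)/3 = 0.333333.
Nodes x₀,…,x₃ = 0, 0.333333, 0.666667, 1.
f(x) = 3x⁴ + x³ - 2x² + x + 4: f₀=4, f₁=4.185185, f₂=4.666667, f₃=7.
(h/2)·[f₀ + 2f₁ + 2f₂ + f₃] = 0.166667·(28.703704) = 4.7840.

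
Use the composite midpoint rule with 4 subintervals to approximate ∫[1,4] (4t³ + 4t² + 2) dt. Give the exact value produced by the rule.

340.21875

h = (4 − 1)/4 = 0.75.
Midpoints m₁,…,m₄ = 1.375, 2.125, 2.875, 3.625.
f(m₁)=19.9609375, f(m₂)=58.4453125, f(m₃)=130.1171875, f(m₄)=245.1015625.
h·[f(m₁) + f(m₂) + f(m₃) + f(m₄)] = 0.75·(453.625) = 340.21875.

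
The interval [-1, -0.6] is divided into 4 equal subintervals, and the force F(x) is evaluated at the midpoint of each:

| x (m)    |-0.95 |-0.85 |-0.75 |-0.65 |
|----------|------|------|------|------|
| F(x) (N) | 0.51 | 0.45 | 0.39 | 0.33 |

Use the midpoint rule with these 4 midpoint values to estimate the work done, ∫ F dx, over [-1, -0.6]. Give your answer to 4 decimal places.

h = 0.1, n = 4.
h·[y(m₁) + y(m₂) + y(m₃) + y(m₄)] = 0.1·(1.68) = 0.1680.

0.1680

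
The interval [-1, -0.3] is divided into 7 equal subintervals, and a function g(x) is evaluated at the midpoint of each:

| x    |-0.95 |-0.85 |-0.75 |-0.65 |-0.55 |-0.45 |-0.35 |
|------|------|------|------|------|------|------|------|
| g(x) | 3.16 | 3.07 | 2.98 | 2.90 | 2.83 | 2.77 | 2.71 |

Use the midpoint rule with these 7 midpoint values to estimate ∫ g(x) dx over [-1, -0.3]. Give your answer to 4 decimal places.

h = 0.1, n = 7.
h·[y(m₁) + y(m₂) + y(m₃) + y(m₄) + y(m₅) + y(m₆) + y(m₇)] = 0.1·(20.42) = 2.0420.

2.0420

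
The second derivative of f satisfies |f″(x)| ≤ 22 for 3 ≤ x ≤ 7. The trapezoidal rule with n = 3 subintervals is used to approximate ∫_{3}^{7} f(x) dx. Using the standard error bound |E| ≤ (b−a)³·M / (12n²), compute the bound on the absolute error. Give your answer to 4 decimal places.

13.0370

|E| ≤ (4)³·22 / (12·3²) = 1408/108 = 13.0370.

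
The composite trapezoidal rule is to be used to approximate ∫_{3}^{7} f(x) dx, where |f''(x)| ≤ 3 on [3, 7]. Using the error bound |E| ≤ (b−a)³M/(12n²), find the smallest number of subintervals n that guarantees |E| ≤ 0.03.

24

Need 192/(12n²) ≤ 0.03.
n² ≥ 192/(12·0.03) = 533.333 ⇒ n ≥ 23.0940, so the smallest n is 24.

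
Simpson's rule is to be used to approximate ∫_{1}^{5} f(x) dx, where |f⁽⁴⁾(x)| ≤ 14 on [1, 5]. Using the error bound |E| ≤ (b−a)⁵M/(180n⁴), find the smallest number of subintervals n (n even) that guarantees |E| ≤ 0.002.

16

Need 14336/(180n⁴) ≤ 0.002.
n⁴ ≥ 14336/(180·0.002) = 39822.2 ⇒ n ≥ 14.1264, so the smallest even n is 16. (n must be even for Simpson's rule.)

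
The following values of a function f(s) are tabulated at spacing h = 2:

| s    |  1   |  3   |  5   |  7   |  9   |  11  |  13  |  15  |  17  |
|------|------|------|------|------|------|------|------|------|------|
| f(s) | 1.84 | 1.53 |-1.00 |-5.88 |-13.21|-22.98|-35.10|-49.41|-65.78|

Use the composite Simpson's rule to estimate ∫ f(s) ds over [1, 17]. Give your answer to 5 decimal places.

h = 2, n = 8.
(h/3)·[y₀ + 4y₁ + 2y₂ + 4y₃ + 2y₄ + 4y₅ + 2y₆ + 4y₇ + y₈] = 0.666667·(-469.52) = -313.01333.

-313.01333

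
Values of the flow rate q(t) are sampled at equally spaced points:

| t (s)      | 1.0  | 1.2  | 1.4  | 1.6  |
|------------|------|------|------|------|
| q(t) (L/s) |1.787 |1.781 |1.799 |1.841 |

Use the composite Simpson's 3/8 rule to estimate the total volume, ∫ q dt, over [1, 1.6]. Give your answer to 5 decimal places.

h = 0.2, n = 3.
(3h/8)·[y₀ + 3y₁ + 3y₂ + y₃] = 0.075·(14.368) = 1.07760.

1.07760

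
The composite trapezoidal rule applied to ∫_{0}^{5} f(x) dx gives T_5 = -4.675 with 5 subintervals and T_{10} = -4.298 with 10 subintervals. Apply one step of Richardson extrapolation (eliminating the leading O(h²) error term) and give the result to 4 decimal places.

-4.1723

R = (4·T_{10} − T_5) / 3 = (4·(-4.298) − (-4.675))/3 = (-12.517)/3 = -4.1723.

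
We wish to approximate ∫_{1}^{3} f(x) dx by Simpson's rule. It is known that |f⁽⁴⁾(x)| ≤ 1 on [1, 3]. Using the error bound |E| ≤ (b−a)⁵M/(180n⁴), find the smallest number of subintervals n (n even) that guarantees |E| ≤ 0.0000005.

26

Need 32/(180n⁴) ≤ 0.0000005.
n⁴ ≥ 32/(180·0.0000005) = 355556 ⇒ n ≥ 24.4189, so the smallest even n is 26. (n must be even for Simpson's rule.)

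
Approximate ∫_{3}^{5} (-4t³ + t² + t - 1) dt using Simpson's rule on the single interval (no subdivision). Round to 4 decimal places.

-505.3333

S = (b−a)/6 · [f(3) + 4f(4) + f(5)] = 0.333333·[(-97) + 4·(-237) + (-471)] = -505.3333.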